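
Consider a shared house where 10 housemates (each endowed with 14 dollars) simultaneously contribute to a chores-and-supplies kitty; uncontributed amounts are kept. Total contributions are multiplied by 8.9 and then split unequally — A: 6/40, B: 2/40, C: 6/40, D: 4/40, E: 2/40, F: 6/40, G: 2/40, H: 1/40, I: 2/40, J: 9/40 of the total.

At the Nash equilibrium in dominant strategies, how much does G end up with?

Each unit j contributes comes back to j as 8.9 × (j's share), so j prefers to contribute only if that share exceeds 1/8.9 = 0.1124; otherwise keeping the unit dominates.
The shares above 0.1124 belong to A, C, F and J, contributing 14 each; the remaining 6 contribute 0. Total contributed: 56.
G keeps 14 and receives 8.9 × 56 × 2/40 = 24.92 from the chores-and-supplies kitty, for a payoff of 38.92.

38.92 dollars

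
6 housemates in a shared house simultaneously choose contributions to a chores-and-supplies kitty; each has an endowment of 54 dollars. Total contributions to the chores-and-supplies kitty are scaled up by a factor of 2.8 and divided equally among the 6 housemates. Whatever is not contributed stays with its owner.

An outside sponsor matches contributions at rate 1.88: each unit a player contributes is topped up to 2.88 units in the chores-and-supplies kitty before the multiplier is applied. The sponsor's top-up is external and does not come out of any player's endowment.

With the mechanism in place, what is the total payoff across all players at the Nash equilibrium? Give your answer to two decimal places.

2612.74 dollars

The effective private return per unit is now 2.8 × 2.88 / 6 = 1.3440 > 1, so every player's dominant strategy flips to full contribution.
At the Nash equilibrium everyone contributes 54. Group total payoff = 2.8 × 2.88 × 324 = 2612.74.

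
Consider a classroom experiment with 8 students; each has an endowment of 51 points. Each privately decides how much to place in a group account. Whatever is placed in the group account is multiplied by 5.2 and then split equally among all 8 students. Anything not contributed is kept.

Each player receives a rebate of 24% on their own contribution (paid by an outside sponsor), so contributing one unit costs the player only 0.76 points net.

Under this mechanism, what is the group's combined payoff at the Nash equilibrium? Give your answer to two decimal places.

408.00 points

With the mechanism, a contributed unit returns (5.2/8) / 0.76 = 0.8553 per unit of net cost — still below 1 — so contributing 0 remains dominant for every player.
At the Nash equilibrium no one contributes; group total payoff = 8 × 51 = 408.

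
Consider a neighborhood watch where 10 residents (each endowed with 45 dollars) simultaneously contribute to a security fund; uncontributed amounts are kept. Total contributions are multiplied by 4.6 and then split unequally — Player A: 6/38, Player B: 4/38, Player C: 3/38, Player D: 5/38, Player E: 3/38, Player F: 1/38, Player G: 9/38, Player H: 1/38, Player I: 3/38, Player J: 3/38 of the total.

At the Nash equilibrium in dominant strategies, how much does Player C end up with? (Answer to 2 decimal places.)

A player with share s gets back 4.6·s per unit contributed, so full contribution is dominant for anyone with s > 1/4.6 = 0.2174 and zero contribution is dominant for anyone below.
Player G alone (share 9/38) is above the threshold, contributing 45; the remaining 9 contribute 0. Total contributed: 45.
Player C keeps 45 and receives 4.6 × 45 × 3/38 = 16.34 from the security fund, for a payoff of 61.34.

61.34 dollars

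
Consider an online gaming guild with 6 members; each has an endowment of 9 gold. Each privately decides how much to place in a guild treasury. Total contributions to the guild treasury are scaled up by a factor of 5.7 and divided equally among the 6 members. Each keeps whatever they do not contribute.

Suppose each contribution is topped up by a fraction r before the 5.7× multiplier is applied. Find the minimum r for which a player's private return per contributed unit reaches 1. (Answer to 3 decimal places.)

0.053

With matching at rate r, one contributed unit becomes (1 + r) in the guild treasury and returns 5.7 × (1 + r) / 6 to the contributor.
Setting this equal to 1: 1 + r = 6/5.7 = 1.0526.
So the minimum matching rate is r = 1.0526 − 1 = 0.053.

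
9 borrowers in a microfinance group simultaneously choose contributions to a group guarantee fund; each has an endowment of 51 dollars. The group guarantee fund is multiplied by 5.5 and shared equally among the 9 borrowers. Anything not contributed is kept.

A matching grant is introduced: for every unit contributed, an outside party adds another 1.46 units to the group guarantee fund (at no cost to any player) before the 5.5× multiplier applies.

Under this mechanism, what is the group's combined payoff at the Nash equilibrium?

6210.27 dollars

The effective private return per unit is now 5.5 × 2.46 / 9 = 1.5033 > 1, so every player's dominant strategy flips to full contribution.
At the Nash equilibrium everyone contributes 51. Group total payoff = 5.5 × 2.46 × 459 = 6210.27.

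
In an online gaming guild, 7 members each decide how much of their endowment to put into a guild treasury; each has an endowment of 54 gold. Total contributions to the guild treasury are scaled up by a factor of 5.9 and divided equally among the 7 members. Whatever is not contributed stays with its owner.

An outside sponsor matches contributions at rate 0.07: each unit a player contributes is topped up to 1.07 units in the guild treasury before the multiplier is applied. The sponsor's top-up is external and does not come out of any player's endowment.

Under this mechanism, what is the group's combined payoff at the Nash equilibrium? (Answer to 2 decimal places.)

With the mechanism, a contributed unit returns 5.9 × 1.07 / 7 = 0.9019 per unit of net cost — still below 1 — so contributing 0 remains dominant for every player.
At the Nash equilibrium no one contributes; group total payoff = 7 × 54 = 378.

378.00 gold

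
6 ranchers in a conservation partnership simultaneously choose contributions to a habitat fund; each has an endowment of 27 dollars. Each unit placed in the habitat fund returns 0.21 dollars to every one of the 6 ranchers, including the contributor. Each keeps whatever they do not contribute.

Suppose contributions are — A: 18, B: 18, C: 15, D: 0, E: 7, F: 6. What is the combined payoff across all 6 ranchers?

Total contributed: 18 + 18 + 15 + 0 + 7 + 6 = 64; total kept: 6 × 27 − 64 = 98.
The habitat fund pays out 0.21 × 6 × 64 = 80.64 in aggregate.
Group total = 98 + 80.64 = 178.64.

178.64 dollars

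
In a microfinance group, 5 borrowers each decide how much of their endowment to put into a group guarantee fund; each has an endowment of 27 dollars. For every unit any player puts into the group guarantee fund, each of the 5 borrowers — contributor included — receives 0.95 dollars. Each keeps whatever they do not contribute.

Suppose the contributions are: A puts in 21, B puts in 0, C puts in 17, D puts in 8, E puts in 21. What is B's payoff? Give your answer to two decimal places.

90.65 dollars

Total contributed: 21 + 0 + 17 + 8 + 21 = 67.
Each receives 0.95 × 67 = 63.65 from the group guarantee fund.
B keeps 27 − 0 = 27, so B's payoff is 27 + 63.65 = 90.65.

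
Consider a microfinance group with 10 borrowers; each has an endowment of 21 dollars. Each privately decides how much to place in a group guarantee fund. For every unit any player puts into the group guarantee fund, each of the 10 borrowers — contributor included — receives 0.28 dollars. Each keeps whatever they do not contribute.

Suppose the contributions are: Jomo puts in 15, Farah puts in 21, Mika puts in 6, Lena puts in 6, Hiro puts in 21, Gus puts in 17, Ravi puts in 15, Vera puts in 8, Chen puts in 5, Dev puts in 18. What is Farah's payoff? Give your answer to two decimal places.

36.96 dollars

Total contributed: 15 + 21 + 6 + 6 + 21 + 17 + 15 + 8 + 5 + 18 = 132.
Each receives 0.28 × 132 = 36.96 from the group guarantee fund.
Farah keeps 21 − 21 = 0, so Farah's payoff is 0 + 36.96 = 36.96.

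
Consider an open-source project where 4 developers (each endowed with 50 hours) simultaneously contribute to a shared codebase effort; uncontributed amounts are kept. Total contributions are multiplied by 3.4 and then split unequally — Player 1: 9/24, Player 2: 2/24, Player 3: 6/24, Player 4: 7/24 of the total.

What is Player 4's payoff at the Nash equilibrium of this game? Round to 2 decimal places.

99.58 hours

A player with share s gets back 3.4·s per unit contributed, so full contribution is dominant for anyone with s > 1/3.4 = 0.2941 and zero contribution is dominant for anyone below.
The only share above 0.2941 is Player 1's 9/24, contributing 50; the remaining 3 contribute 0. Total contributed: 50.
Player 4 keeps 50 and receives 3.4 × 50 × 7/24 = 49.58 from the shared codebase effort, for a payoff of 99.58.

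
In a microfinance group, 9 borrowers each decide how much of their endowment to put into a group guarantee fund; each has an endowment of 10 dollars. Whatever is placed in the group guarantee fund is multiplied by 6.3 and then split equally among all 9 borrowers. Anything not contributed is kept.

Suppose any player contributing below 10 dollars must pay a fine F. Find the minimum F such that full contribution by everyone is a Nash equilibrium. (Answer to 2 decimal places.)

Given the others contribute fully, the best deviation is to contribute 0 (any partial contribution still incurs the fine and gives up units whose private return 0.7000 is below 1).
Deviating from 10 to 0 saves 10 dollars but forfeits the deviator's share of the drop in the group guarantee fund: 6.3/9 × 10 = 7.00.
So the deviation gain is 10 − 7.00 = 3.00, and the fine must be at least 3.00 dollars to wipe it out.

3.00 dollars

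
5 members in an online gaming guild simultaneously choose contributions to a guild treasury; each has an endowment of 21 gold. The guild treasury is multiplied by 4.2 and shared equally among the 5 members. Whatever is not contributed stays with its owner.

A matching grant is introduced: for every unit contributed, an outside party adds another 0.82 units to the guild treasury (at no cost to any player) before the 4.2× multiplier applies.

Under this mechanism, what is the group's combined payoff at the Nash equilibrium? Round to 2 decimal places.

The effective private return per unit is now 4.2 × 1.82 / 5 = 1.5288 > 1, so every player's dominant strategy flips to full contribution.
At the Nash equilibrium everyone contributes 21. Group total payoff = 4.2 × 1.82 × 105 = 802.62.

802.62 gold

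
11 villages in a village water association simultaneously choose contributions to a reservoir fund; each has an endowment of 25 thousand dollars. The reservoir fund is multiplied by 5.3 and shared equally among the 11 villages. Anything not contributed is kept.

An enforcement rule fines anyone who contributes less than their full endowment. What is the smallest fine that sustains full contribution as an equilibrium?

Given the others contribute fully, the best deviation is to contribute 0 (any partial contribution still incurs the fine and gives up units whose private return 0.4818 is below 1).
Deviating from 25 to 0 saves 25 thousand dollars but forfeits the deviator's share of the drop in the reservoir fund: 5.3/11 × 25 = 12.05.
So the deviation gain is 25 − 12.05 = 12.95, and the fine must be at least 12.95 thousand dollars to wipe it out.

12.95 thousand dollars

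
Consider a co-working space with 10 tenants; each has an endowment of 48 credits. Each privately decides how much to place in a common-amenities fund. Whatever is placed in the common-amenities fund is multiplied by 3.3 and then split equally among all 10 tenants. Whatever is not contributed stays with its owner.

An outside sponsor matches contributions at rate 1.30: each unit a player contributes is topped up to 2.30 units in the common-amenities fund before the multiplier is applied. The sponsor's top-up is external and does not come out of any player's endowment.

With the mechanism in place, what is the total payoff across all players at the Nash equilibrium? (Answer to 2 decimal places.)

The effective private return is 3.3 × 2.30 / 10 = 0.7590, which is still under 1, so the mechanism doesn't change anyone's dominant strategy: zero contribution.
Everyone keeps their endowment and the group total is 10 × 48 = 480.

480.00 credits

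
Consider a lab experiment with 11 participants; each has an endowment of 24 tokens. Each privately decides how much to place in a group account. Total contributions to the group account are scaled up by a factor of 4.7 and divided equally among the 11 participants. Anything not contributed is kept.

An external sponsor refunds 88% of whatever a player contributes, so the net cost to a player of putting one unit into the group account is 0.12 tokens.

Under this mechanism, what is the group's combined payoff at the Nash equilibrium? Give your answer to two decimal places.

Under the mechanism each unit contributed yields (4.7/11) / 0.12 = 3.5606 back to its contributor per unit of net cost, which exceeds 1, making full contribution the dominant choice for everyone.
At the Nash equilibrium everyone contributes 24. Group total payoff = 11 × (24 × 0.88 + 4.7 × 24) = 1473.12.

1473.12 tokens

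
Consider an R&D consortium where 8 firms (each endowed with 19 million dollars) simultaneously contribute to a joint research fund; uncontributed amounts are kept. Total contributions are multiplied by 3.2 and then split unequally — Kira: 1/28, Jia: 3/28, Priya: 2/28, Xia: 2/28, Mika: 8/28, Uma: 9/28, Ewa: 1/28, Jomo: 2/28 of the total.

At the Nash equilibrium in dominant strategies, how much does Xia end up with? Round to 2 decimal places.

Player j's private return per contributed unit is 3.2 × (j's share). Contributing is weakly dominant for j when that share is at least 1/3.2 = 0.3125, and contributing 0 is dominant otherwise.
The only share above 0.3125 is Uma's 9/28, contributing 19; the remaining 7 contribute 0. Total contributed: 19.
Xia keeps 19 and receives 3.2 × 19 × 2/28 = 4.34 from the joint research fund, for a payoff of 23.34.

23.34 million dollars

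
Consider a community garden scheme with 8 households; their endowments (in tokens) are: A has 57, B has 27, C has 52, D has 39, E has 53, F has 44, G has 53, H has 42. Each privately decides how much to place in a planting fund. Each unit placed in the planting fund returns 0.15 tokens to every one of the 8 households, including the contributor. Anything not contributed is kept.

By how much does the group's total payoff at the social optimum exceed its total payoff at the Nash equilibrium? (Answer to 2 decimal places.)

The private return per contributed unit is 0.15 < 1 for everyone, so the Nash equilibrium is zero contribution and the group total is Σ E_j = 57 + 27 + 52 + 39 + 53 + 44 + 53 + 42 = 367.
Each contributed unit returns 1.200 to the group, so the social optimum is full contribution by everyone: group total = 1.200 × 367 = 440.40.
Efficiency loss = (1.200 − 1) × 367 = 73.40.

73.40 tokens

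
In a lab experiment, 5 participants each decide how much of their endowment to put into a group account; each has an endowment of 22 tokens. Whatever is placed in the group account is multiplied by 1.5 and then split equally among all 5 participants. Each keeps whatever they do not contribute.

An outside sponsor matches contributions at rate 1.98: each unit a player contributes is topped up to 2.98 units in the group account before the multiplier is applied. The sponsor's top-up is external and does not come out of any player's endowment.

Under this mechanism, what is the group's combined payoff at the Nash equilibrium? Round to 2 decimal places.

110.00 tokens

With the mechanism, a contributed unit returns 1.5 × 2.98 / 5 = 0.8940 per unit of net cost — still below 1 — so contributing 0 remains dominant for every player.
Everyone keeps their endowment and the group total is 5 × 22 = 110.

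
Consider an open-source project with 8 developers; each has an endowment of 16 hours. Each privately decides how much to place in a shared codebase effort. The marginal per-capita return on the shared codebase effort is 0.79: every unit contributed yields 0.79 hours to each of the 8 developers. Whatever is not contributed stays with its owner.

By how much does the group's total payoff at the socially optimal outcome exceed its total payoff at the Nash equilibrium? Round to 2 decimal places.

The private return per contributed unit is 0.79 < 1, so contributing 0 is dominant for every player. At the Nash equilibrium everyone keeps their 16, and the group total is 8 × 16 = 128.
Each contributed unit returns 6.320 to the group as a whole (0.79 to each of 8 players), which exceeds 1, so the social optimum is full contribution: group total = 6.320 × 128 = 808.96.
Efficiency loss = 808.96 − 128 = 680.96.

680.96 hours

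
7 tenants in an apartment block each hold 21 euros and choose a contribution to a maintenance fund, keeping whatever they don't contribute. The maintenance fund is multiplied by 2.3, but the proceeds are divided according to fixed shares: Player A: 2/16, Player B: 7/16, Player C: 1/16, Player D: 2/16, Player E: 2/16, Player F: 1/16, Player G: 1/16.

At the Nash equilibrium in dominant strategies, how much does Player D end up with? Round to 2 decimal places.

Each unit j contributes comes back to j as 2.3 × (j's share), so j prefers to contribute only if that share exceeds 1/2.3 = 0.4348; otherwise keeping the unit dominates.
Player B alone (share 7/16) is above the threshold, contributing 21; the remaining 6 contribute 0. Total contributed: 21.
Player D keeps 21 and receives 2.3 × 21 × 2/16 = 6.04 from the maintenance fund, for a payoff of 27.04.

27.04 euros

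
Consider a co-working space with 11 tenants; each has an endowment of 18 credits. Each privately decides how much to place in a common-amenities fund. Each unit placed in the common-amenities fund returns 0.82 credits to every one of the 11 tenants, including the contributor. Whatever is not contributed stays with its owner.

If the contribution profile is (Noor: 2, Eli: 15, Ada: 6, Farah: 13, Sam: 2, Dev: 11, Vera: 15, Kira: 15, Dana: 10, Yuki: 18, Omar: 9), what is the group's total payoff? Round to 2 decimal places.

1128.32 credits

Total contributed: 2 + 15 + 6 + 13 + 2 + 11 + 15 + 15 + 10 + 18 + 9 = 116; total kept: 11 × 18 − 116 = 82.
The common-amenities fund pays out 0.82 × 11 × 116 = 1046.32 in aggregate.
Group total = 82 + 1046.32 = 1128.32.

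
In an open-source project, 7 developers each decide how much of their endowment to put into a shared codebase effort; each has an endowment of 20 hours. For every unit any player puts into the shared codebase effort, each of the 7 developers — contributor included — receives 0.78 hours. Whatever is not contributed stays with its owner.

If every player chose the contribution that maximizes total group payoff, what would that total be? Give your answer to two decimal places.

Each contributed unit returns 5.460 to the group as a whole (0.78 to each of 7 players), which exceeds 1, so the social optimum is full contribution: group total = 5.460 × 140 = 764.40.

764.40 hours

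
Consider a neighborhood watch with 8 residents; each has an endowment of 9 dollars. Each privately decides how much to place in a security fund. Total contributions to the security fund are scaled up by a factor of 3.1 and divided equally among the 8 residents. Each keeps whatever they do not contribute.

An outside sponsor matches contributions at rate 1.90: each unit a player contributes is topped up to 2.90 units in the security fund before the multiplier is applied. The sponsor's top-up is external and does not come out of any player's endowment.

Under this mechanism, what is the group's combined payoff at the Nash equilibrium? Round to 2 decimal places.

Under the mechanism each unit contributed yields 3.1 × 2.90 / 8 = 1.1238 back to its contributor per unit of net cost, which exceeds 1, making full contribution the dominant choice for everyone.
So the Nash equilibrium is full contribution by all 8; the group earns 3.1 × 2.90 × 72 = 647.28.

647.28 dollars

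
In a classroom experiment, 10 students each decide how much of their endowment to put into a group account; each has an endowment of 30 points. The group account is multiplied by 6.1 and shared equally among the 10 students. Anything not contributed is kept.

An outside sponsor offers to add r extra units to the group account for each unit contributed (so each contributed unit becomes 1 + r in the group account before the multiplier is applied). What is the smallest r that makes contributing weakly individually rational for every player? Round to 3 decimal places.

0.639

With matching at rate r, one contributed unit becomes (1 + r) in the group account and returns 6.1 × (1 + r) / 10 to the contributor.
Setting this equal to 1: 1 + r = 10/6.1 = 1.6393.
So the minimum matching rate is r = 1.6393 − 1 = 0.639.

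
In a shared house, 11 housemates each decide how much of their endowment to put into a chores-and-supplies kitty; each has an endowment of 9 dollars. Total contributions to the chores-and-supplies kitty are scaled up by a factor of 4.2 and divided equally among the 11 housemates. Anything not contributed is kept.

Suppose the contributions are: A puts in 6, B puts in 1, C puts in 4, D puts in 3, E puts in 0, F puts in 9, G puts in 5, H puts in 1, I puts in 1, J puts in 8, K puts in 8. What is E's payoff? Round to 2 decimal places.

26.56 dollars

Total contributed: 6 + 1 + 4 + 3 + 0 + 9 + 5 + 1 + 1 + 8 + 8 = 46.
Each receives 4.2 × 46 / 11 = 17.56 from the chores-and-supplies kitty.
E keeps 9 − 0 = 9, so E's payoff is 9 + 17.56 = 26.56.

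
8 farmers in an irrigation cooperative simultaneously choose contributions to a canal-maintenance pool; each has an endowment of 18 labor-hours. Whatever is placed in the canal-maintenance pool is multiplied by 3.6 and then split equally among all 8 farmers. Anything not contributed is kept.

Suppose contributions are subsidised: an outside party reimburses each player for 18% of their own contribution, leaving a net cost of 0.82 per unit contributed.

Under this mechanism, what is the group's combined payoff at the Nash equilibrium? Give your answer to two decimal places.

The effective private return is (3.6/8) / 0.82 = 0.5488, which is still under 1, so the mechanism doesn't change anyone's dominant strategy: zero contribution.
Everyone keeps their endowment and the group total is 8 × 18 = 144.

144.00 labor-hours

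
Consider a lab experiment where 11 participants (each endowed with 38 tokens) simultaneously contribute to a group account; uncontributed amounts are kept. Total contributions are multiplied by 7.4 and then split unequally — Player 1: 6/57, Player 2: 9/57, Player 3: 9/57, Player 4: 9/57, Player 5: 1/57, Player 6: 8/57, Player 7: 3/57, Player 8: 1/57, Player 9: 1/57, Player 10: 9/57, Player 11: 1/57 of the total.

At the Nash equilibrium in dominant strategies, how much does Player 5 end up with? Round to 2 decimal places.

62.67 tokens

Each unit j contributes comes back to j as 7.4 × (j's share), so j prefers to contribute only if that share exceeds 1/7.4 = 0.1351; otherwise keeping the unit dominates.
Player 2, Player 3, Player 4, Player 6 and Player 10 clear that bar, contributing 38 each; the remaining 6 contribute 0. Total contributed: 190.
Player 5 keeps 38 and receives 7.4 × 190 × 1/57 = 24.67 from the group account, for a payoff of 62.67.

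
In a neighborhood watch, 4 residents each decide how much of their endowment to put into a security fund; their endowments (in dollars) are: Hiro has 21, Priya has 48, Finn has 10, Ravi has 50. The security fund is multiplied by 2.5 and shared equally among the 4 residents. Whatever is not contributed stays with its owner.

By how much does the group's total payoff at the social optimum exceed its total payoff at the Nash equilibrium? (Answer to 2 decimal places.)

The private return per contributed unit is 2.5/4 = 0.6250 < 1 for every player regardless of endowment, so the Nash equilibrium is zero contribution and the group total is Σ E_j = 21 + 48 + 10 + 50 = 129.
Each contributed unit returns 2.500 to the group, so the social optimum is full contribution by everyone: group total = 2.500 × 129 = 322.50.
Efficiency loss = (2.500 − 1) × 129 = 193.50.

193.50 dollars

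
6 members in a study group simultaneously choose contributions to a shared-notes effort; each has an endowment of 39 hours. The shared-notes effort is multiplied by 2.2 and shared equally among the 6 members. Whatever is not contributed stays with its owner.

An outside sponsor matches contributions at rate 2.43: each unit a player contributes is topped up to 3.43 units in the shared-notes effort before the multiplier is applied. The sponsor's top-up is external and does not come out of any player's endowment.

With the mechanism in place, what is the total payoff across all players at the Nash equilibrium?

1765.76 hours

With the mechanism, a contributed unit returns 2.2 × 3.43 / 6 = 1.2577 per unit of net cost to the contributor — now above 1 — so contributing fully is weakly dominant for every player.
So the Nash equilibrium is full contribution by all 6; the group earns 2.2 × 3.43 × 234 = 1765.76.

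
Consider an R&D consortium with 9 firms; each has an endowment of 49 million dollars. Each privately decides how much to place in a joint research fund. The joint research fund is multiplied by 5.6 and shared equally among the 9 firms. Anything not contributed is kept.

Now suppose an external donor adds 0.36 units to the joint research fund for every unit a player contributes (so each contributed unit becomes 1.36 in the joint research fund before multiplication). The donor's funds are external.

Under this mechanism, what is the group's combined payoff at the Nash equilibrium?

441.00 million dollars

The effective private return is 5.6 × 1.36 / 9 = 0.8462, which is still under 1, so the mechanism doesn't change anyone's dominant strategy: zero contribution.
Everyone keeps their endowment and the group total is 9 × 49 = 441.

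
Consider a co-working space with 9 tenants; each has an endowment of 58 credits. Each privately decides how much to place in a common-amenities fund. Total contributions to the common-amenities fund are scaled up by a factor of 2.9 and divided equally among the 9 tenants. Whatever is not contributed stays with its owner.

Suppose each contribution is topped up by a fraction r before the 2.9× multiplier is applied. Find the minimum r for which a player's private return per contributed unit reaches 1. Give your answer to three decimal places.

2.103

With matching at rate r, one contributed unit becomes (1 + r) in the common-amenities fund and returns 2.9 × (1 + r) / 9 to the contributor.
Setting this equal to 1: 1 + r = 9/2.9 = 3.1034.
So the minimum matching rate is r = 3.1034 − 1 = 2.103.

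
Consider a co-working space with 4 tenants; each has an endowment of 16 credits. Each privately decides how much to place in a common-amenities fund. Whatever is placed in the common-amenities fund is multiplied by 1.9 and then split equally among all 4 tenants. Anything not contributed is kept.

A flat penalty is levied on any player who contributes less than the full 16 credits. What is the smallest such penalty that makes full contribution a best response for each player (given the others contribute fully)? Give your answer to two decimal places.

Given the others contribute fully, the best deviation is to contribute 0 (any partial contribution still incurs the fine and gives up units whose private return 0.4750 is below 1).
Deviating from 16 to 0 saves 16 credits but forfeits the deviator's share of the drop in the common-amenities fund: 1.9/4 × 16 = 7.60.
So the deviation gain is 16 − 7.60 = 8.40, and the fine must be at least 8.40 credits to wipe it out.

8.40 credits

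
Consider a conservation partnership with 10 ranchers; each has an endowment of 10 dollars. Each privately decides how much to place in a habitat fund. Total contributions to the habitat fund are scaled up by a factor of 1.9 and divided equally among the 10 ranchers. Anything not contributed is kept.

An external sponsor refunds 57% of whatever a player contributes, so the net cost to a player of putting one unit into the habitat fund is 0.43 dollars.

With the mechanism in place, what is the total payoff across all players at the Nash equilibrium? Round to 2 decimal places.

100.00 dollars

The effective private return is (1.9/10) / 0.43 = 0.4419, which is still under 1, so the mechanism doesn't change anyone's dominant strategy: zero contribution.
At the Nash equilibrium no one contributes; group total payoff = 10 × 10 = 100.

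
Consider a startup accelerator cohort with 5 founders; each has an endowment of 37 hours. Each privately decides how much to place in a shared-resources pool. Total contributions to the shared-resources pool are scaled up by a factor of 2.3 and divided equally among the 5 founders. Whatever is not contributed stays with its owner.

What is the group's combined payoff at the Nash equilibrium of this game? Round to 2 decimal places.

Each contributed unit returns 2.3/5 = 0.4600 to its contributor — below 1 — so contributing 0 is dominant for every player. At the Nash equilibrium everyone keeps their 37, and the group total is 5 × 37 = 185.

185.00 hours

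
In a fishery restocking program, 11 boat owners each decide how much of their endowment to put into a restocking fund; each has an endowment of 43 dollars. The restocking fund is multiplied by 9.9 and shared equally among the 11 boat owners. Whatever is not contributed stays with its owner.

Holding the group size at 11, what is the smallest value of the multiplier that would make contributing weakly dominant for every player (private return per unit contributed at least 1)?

A contributed unit returns (multiplier)/11 to its contributor.
This reaches 1 exactly when the multiplier is 11.

11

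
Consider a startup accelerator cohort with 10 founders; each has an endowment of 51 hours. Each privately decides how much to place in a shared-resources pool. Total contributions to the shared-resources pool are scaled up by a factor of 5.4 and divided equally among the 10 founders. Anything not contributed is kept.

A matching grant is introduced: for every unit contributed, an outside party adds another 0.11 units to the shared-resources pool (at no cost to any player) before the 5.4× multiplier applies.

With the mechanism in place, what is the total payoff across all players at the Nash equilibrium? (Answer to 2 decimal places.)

The effective private return is 5.4 × 1.11 / 10 = 0.5994, which is still under 1, so the mechanism doesn't change anyone's dominant strategy: zero contribution.
Everyone keeps their endowment and the group total is 10 × 51 = 510.

510.00 hours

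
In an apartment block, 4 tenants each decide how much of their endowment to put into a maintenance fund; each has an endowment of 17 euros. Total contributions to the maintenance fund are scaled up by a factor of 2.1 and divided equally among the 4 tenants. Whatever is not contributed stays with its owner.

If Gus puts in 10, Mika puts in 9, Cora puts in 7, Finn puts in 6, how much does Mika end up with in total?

Total contributed: 10 + 9 + 7 + 6 = 32.
Each receives 2.1 × 32 / 4 = 16.80 from the maintenance fund.
Mika keeps 17 − 9 = 8, so Mika's payoff is 8 + 16.80 = 24.80.

24.80 euros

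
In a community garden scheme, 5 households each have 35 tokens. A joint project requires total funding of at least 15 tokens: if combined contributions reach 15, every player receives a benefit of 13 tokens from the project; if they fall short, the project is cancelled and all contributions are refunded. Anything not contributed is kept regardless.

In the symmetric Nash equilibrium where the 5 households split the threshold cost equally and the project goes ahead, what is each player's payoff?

45 tokens

Equal share of the threshold: 15/5 = 3.
At this profile no one gains by cutting their contribution: any cut drops the total below 15, the project is cancelled, contributions are refunded, and the deviator ends with 35, which is less than 35 − 3 + 13 = 45. Contributing more than 3 just wastes the excess. So contributing exactly 3 is a best response.
Each player's payoff: 35 − 3 + 13 = 45.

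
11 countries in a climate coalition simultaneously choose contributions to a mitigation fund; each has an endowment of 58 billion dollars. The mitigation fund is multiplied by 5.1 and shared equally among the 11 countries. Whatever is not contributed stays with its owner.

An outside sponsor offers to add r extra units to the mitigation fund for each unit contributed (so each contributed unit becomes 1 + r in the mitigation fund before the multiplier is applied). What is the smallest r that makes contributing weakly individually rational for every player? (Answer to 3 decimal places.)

1.157

With matching at rate r, one contributed unit becomes (1 + r) in the mitigation fund and returns 5.1 × (1 + r) / 11 to the contributor.
Setting this equal to 1: 1 + r = 11/5.1 = 2.1569.
So the minimum matching rate is r = 2.1569 − 1 = 1.157.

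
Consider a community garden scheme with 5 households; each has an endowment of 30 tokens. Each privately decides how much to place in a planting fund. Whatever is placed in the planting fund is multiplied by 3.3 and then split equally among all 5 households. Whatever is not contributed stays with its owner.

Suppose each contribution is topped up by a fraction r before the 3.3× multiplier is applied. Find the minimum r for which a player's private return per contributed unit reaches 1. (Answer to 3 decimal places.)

With matching at rate r, one contributed unit becomes (1 + r) in the planting fund and returns 3.3 × (1 + r) / 5 to the contributor.
Setting this equal to 1: 1 + r = 5/3.3 = 1.5152.
So the minimum matching rate is r = 1.5152 − 1 = 0.515.

0.515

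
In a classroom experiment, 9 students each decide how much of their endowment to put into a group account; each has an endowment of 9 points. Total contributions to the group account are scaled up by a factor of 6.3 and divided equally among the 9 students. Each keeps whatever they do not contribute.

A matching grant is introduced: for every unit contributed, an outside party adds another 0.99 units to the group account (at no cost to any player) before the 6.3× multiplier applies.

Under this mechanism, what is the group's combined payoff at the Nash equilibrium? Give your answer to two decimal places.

With the mechanism, a contributed unit returns 6.3 × 1.99 / 9 = 1.3930 per unit of net cost to the contributor — now above 1 — so contributing fully is weakly dominant for every player.
So the Nash equilibrium is full contribution by all 9; the group earns 6.3 × 1.99 × 81 = 1015.50.

1015.50 points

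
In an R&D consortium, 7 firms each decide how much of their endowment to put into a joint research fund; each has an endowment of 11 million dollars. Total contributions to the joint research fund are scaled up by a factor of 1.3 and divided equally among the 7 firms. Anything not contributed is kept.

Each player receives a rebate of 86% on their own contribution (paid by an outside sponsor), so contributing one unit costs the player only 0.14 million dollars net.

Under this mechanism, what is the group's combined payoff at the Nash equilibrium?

The effective private return per unit is now (1.3/7) / 0.14 = 1.3265 > 1, so every player's dominant strategy flips to full contribution.
So the Nash equilibrium is full contribution by all 7; the group earns 7 × (11 × 0.86 + 1.3 × 11) = 166.32.

166.32 million dollars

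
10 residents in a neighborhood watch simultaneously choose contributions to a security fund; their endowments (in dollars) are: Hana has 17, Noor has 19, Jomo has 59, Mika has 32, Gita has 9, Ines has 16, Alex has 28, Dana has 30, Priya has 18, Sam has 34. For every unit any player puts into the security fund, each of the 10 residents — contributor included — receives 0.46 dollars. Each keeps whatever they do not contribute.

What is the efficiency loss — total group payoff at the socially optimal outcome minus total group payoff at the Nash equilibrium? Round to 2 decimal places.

943.20 dollars

The private return per contributed unit is 0.46 < 1 for everyone, so the Nash equilibrium is zero contribution and the group total is Σ E_j = 17 + 19 + 59 + 32 + 9 + 16 + 28 + 30 + 18 + 34 = 262.
Each contributed unit returns 4.600 to the group, so the social optimum is full contribution by everyone: group total = 4.600 × 262 = 1205.20.
Efficiency loss = (4.600 − 1) × 262 = 943.20.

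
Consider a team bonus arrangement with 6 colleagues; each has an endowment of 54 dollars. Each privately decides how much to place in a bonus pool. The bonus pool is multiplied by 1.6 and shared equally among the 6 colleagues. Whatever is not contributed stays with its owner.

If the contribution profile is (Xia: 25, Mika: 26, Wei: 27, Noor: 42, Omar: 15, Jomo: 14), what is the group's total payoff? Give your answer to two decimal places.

Total contributed: 25 + 26 + 27 + 42 + 15 + 14 = 149; total kept: 6 × 54 − 149 = 175.
The bonus pool pays out 1.6 × 149 = 238.40 in aggregate.
Group total = 175 + 238.40 = 413.40.

413.40 dollars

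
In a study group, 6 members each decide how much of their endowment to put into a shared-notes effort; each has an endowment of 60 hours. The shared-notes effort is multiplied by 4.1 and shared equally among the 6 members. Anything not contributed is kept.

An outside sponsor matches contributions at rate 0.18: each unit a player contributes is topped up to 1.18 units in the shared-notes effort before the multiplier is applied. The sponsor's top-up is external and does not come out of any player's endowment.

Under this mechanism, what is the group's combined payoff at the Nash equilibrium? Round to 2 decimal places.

With the mechanism, a contributed unit returns 4.1 × 1.18 / 6 = 0.8063 per unit of net cost — still below 1 — so contributing 0 remains dominant for every player.
At the Nash equilibrium no one contributes; group total payoff = 6 × 60 = 360.

360.00 hours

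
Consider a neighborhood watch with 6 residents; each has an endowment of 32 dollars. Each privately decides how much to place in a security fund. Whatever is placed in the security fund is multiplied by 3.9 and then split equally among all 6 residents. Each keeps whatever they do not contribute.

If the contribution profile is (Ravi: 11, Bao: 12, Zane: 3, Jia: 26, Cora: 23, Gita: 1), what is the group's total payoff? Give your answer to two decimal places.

Total contributed: 11 + 12 + 3 + 26 + 23 + 1 = 76; total kept: 6 × 32 − 76 = 116.
The security fund pays out 3.9 × 76 = 296.40 in aggregate.
Group total = 116 + 296.40 = 412.40.

412.40 dollars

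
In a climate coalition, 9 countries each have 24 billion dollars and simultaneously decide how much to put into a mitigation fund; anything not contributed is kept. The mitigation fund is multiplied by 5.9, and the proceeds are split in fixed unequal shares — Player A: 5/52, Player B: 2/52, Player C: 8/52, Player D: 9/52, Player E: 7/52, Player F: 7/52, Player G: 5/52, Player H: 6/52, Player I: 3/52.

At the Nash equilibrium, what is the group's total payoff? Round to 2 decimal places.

Player j's private return per contributed unit is 5.9 × (j's share). Contributing is weakly dominant for j when that share is at least 1/5.9 = 0.1695, and contributing 0 is dominant otherwise.
Only Player D (9/52) clears that bar, contributing 24; the remaining 8 contribute 0. Total contributed: 24.
The mitigation fund pays out 5.9 × 24 = 141.60 in total (split across the unequal shares, but the aggregate is all that matters for the group sum).
The 8 free-riders keep 24 each, adding 192. Group total = 192 + 141.60 = 333.60.

333.60 billion dollars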